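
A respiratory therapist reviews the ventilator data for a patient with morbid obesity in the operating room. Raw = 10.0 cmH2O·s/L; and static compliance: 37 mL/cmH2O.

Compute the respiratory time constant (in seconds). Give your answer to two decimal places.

0.37

τ = R × C = 10.0 × 37 mL/cmH2O = 10.0 × 0.037 L/cmH2O = 0.37 s.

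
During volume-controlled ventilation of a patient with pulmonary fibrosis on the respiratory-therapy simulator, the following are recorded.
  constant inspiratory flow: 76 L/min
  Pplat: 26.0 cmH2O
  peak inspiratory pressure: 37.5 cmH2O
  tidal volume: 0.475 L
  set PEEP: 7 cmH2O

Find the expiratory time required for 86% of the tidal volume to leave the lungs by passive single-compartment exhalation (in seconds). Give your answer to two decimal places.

0.45

Flow: 76 L/min ÷ 60 = 1.2667 L/s.
R = (PIP − Pplat)/V̇ = (37.5 − 26.0) / 1.2667 = 11.5/1.2667 = 9.079 cmH2O·s/L.
C = Vt/(Pplat − PEEP) = 475.0 / (26.0 − 7) = 475.0/19.0 = 25.0 mL/cmH2O.
τ = R × C = 9.079 × 0.025 L/cmH2O = 0.227 s.
t = −τ·ln(1 − 0.86) = −0.227·ln(0.14) = 0.4463 s.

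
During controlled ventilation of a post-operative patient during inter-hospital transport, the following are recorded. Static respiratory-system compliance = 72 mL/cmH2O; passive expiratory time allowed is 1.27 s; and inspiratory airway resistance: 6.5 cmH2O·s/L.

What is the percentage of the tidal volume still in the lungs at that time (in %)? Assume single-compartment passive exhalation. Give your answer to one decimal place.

6.6

τ = R × C = 6.5 × 72 mL/cmH2O = 6.5 × 0.072 L/cmH2O = 0.468 s.
Passive exhalation: V(t)/V₀ = e^(−t/τ) = e^(−1.27/0.468) = 0.06629.
Fraction remaining = 0.06629 → 6.629%.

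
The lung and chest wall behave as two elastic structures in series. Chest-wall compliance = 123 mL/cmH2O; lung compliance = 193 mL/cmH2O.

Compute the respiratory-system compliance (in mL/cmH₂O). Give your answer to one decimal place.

75.1

Lung and chest wall are elastances in series: 1/Crs = 1/CL + 1/Ccw.
1/Crs = 1/193 + 1/123 = 0.01331.
Crs = 75.131 mL/cmH2O.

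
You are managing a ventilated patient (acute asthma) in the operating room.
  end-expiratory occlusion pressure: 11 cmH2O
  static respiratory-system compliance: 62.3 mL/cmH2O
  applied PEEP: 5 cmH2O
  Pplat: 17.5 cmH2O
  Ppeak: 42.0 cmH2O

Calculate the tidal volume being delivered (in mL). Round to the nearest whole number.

405

End-expiratory occlusion gives total PEEP = 11 cmH2O (intrinsic PEEP = 11 − 5 = 6). Use total PEEP for the elastic gradient.
Vt = Cstat × (Pplat − PEEPtotal) = 62.3 × (17.5 − 11) = 62.3 × 6.5 = 404.95 mL.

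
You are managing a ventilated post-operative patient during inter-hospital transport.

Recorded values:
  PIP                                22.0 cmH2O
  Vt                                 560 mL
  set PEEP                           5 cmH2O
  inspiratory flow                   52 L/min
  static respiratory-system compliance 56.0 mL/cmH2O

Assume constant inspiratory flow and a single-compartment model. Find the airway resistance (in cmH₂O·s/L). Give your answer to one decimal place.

8.1

Flow: 52 L/min ÷ 60 = 0.8667 L/s.
Equation of motion (constant flow): PIP = Vt/C + R·V̇ + PEEP.
R·V̇ = PIP − Vt/C − PEEP = 22.0 − 560/56.0 − 5 = 22.0 − 10.0 − 5 = 7.0 cmH2O.
R = 7.0 / 0.8667 = 8.077 cmH2O·s/L.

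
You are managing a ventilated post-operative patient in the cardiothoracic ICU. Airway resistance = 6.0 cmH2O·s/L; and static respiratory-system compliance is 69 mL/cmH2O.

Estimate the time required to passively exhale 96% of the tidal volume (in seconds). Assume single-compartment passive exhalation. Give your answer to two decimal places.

τ = R × C = 6.0 × 69 mL/cmH2O = 6.0 × 0.069 L/cmH2O = 0.414 s.
Exhaled fraction f = 1 − e^(−t/τ) → t = −τ·ln(1 − f) = −0.414·ln(0.04) = 1.333 s.

1.33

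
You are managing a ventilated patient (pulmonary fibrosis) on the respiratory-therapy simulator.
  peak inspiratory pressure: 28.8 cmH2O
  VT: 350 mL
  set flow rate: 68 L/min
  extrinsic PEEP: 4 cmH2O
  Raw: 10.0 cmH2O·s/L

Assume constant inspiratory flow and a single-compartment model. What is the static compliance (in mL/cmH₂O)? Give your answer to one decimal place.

Flow: 68 L/min ÷ 60 = 1.1333 L/s.
Equation of motion (constant flow): PIP = Vt/C + R·V̇ + PEEP.
Vt/C = PIP − R·V̇ − PEEP = 28.8 − 10.0×1.1333 − 4 = 28.8 − 11.333 − 4 = 13.467 cmH2O.
C = Vt / 13.467 = 350 / 13.467 = 25.989 mL/cmH2O.

26.0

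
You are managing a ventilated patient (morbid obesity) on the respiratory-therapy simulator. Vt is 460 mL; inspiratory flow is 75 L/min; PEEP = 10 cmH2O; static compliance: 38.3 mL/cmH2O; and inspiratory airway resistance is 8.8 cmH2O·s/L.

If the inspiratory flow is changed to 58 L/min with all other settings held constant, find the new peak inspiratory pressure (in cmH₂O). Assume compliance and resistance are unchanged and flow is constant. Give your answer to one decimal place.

30.5

Flow: 75 L/min ÷ 60 = 1.25 L/s.
New flow: 58 L/min ÷ 60 = 0.9667 L/s.
PIP = Vt/C + R·V̇ + PEEP (constant-flow equation of motion).
Only the resistive term changes: ΔPIP = R × ΔV̇ = 8.8 × (0.9667 − 1.25) = 8.8 × -0.2833 = -2.493 cmH2O.
Original PIP = 460/38.3 + 8.8×1.25 + 10 = 33.01 cmH2O; new PIP = 33.01 + (-2.493) = 30.517 cmH2O.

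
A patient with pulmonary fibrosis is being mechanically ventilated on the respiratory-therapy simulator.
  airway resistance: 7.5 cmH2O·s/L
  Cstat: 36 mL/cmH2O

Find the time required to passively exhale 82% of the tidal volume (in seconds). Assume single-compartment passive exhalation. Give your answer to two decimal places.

τ = R × C = 7.5 × 36 mL/cmH2O = 7.5 × 0.036 L/cmH2O = 0.27 s.
Exhaled fraction f = 1 − e^(−t/τ) → t = −τ·ln(1 − f) = −0.27·ln(0.18) = 0.463 s.

0.46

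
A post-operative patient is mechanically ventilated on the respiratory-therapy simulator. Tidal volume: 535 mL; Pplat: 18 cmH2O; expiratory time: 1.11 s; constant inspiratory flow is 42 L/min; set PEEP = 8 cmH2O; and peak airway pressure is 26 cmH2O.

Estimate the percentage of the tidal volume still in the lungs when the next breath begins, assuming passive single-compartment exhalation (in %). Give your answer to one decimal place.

Flow: 42 L/min ÷ 60 = 0.7 L/s.
R = (PIP − Pplat)/V̇ = (26 − 18) / 0.7 = 8.0/0.7 = 11.429 cmH2O·s/L.
C = Vt/(Pplat − PEEP) = 535.0 / (18 − 8) = 535.0/10.0 = 53.5 mL/cmH2O.
τ = R × C = 11.429 × 0.0535 L/cmH2O = 0.6115 s.
Fraction remaining at end-expiration = e^(−Te/τ) = e^(−1.11/0.6115) = 0.1628 → 16.28%.

16.3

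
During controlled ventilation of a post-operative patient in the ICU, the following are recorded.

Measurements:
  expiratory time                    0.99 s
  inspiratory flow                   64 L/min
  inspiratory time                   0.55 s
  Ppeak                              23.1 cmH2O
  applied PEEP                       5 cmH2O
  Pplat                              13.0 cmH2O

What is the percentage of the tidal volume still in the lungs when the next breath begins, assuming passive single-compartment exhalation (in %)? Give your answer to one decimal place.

Flow: 64 L/min ÷ 60 = 1.0667 L/s.
Vt = flow × Ti = 1.0667 L/s × 0.55 s × 1000 mL/L = 586.69 mL.
R = (PIP − Pplat)/V̇ = (23.1 − 13.0) / 1.0667 = 10.1/1.0667 = 9.468 cmH2O·s/L.
C = Vt/(Pplat − PEEP) = 586.69 / (13.0 − 5) = 586.69/8.0 = 73.336 mL/cmH2O.
τ = R × C = 9.468 × 0.07334 L/cmH2O = 0.6944 s.
Fraction remaining at end-expiration = e^(−Te/τ) = e^(−0.99/0.6944) = 0.2403 → 24.03%.

24.0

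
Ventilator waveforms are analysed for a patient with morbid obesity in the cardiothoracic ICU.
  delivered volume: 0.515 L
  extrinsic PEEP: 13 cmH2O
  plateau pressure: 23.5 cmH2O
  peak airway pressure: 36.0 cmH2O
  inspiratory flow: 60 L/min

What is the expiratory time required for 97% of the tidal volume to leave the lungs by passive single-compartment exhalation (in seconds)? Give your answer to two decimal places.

Flow: 60 L/min ÷ 60 = 1 L/s.
R = (PIP − Pplat)/V̇ = (36.0 − 23.5) / 1 = 12.5/1 = 12.5 cmH2O·s/L.
C = Vt/(Pplat − PEEP) = 515.0 / (23.5 − 13) = 515.0/10.5 = 49.048 mL/cmH2O.
τ = R × C = 12.5 × 0.04905 L/cmH2O = 0.6131 s.
t = −τ·ln(1 − 0.97) = −0.6131·ln(0.03) = 2.15 s.

2.15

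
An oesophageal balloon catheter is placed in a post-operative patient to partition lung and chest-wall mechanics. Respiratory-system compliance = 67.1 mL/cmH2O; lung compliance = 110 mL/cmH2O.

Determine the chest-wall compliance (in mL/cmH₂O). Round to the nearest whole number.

172

1/Ccw = 1/Crs − 1/CL.
1/Ccw = 1/67.1 − 1/110 = 0.005812.
Ccw = 172.06 mL/cmH2O.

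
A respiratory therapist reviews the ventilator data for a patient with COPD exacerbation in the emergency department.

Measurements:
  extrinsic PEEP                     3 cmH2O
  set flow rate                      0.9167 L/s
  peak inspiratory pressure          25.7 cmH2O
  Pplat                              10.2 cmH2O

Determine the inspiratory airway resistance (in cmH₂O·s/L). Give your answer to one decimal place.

16.9

Raw = (PIP − Pplat) / flow = (25.7 − 10.2) / 0.9167 = 15.5 / 0.9167 = 16.908 cmH2O·s/L.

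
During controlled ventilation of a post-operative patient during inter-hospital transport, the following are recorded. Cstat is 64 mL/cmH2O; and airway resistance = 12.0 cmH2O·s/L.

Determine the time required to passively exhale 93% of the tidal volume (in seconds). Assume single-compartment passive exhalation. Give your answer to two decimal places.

2.04

τ = R × C = 12.0 × 64 mL/cmH2O = 12.0 × 0.064 L/cmH2O = 0.768 s.
Exhaled fraction f = 1 − e^(−t/τ) → t = −τ·ln(1 − f) = −0.768·ln(0.07) = 2.042 s.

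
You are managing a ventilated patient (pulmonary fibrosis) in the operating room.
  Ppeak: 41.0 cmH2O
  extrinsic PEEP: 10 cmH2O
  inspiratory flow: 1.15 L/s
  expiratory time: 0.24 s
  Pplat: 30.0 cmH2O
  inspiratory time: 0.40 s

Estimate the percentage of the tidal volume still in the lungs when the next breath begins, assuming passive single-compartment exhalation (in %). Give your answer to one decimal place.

33.6

Vt = flow × Ti = 1.15 L/s × 0.40 s × 1000 mL/L = 460.0 mL.
R = (PIP − Pplat)/V̇ = (41.0 − 30.0) / 1.15 = 11.0/1.15 = 9.565 cmH2O·s/L.
C = Vt/(Pplat − PEEP) = 460.0 / (30.0 − 10) = 460.0/20.0 = 23.0 mL/cmH2O.
τ = R × C = 9.565 × 0.023 L/cmH2O = 0.22 s.
Fraction remaining at end-expiration = e^(−Te/τ) = e^(−0.24/0.22) = 0.3359 → 33.59%.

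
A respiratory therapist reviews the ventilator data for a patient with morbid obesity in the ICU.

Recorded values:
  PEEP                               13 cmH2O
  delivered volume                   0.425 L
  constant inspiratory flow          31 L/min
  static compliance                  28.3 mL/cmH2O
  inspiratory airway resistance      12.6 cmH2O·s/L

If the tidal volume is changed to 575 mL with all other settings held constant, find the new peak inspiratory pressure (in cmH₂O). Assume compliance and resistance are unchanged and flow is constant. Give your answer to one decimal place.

Flow: 31 L/min ÷ 60 = 0.5167 L/s.
PIP = Vt/C + R·V̇ + PEEP (constant-flow equation of motion).
Only the elastic term changes: ΔPIP = ΔVt / C = (575 − 425) / 28.3 = 5.3 cmH2O.
Original PIP = 425/28.3 + 12.6×0.5167 + 13 = 34.528 cmH2O; new PIP = 34.528 + (5.3) = 39.828 cmH2O.

39.8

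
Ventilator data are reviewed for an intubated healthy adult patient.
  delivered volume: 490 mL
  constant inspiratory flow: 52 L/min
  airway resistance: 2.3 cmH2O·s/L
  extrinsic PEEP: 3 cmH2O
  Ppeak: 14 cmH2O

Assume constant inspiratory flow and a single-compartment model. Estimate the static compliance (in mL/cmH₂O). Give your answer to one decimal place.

Flow: 52 L/min ÷ 60 = 0.8667 L/s.
Equation of motion (constant flow): PIP = Vt/C + R·V̇ + PEEP.
Vt/C = PIP − R·V̇ − PEEP = 14 − 2.3×0.8667 − 3 = 14 − 1.993 − 3 = 9.007 cmH2O.
C = Vt / 9.007 = 490 / 9.007 = 54.402 mL/cmH2O.

54.4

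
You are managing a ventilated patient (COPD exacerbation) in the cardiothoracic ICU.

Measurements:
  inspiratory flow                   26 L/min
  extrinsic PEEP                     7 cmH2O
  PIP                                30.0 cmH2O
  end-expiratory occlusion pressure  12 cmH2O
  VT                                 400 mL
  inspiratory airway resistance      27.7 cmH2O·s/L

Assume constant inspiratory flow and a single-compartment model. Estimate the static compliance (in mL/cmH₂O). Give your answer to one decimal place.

Flow: 26 L/min ÷ 60 = 0.4333 L/s.
Total PEEP = 12 cmH2O (set 7 + intrinsic 5); this is the baseline alveolar pressure.
Equation of motion (constant flow): PIP = Vt/C + R·V̇ + PEEP.
Vt/C = PIP − R·V̇ − PEEP = 30.0 − 27.7×0.4333 − 12 = 30.0 − 12.002 − 12 = 5.998 cmH2O.
C = Vt / 5.998 = 400 / 5.998 = 66.689 mL/cmH2O.

66.7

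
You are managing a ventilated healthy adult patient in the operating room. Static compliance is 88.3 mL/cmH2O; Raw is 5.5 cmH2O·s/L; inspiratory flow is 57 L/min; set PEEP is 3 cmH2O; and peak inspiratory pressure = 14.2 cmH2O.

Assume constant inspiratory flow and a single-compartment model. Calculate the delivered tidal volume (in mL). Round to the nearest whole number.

Flow: 57 L/min ÷ 60 = 0.95 L/s.
Equation of motion (constant flow): PIP = Vt/C + R·V̇ + PEEP.
Vt/C = PIP − R·V̇ − PEEP = 14.2 − 5.225 − 3 = 5.975 cmH2O.
Vt = C × 5.975 = 88.3 × 5.975 = 527.59 mL.

528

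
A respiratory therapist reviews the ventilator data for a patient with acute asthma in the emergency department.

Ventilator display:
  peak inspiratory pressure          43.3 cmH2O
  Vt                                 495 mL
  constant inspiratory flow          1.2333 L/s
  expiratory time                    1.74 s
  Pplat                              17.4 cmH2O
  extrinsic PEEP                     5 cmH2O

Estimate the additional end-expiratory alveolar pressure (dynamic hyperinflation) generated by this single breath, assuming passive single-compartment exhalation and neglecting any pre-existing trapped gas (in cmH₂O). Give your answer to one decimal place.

R = (PIP − Pplat)/V̇ = (43.3 − 17.4) / 1.2333 = 25.9/1.2333 = 21.001 cmH2O·s/L.
C = Vt/(Pplat − PEEP) = 495.0 / (17.4 − 5) = 495.0/12.4 = 39.919 mL/cmH2O.
τ = R × C = 21.001 × 0.03992 L/cmH2O = 0.8384 s.
Fraction remaining = e^(−Te/τ) = e^(−1.74/0.8384) = 0.1255; trapped volume = 495.0 × 0.1255 = 62.123 mL.
Additional alveolar pressure from trapping ≈ V_trapped / C = 62.123 / 39.919 = 1.556 cmH2O.

1.6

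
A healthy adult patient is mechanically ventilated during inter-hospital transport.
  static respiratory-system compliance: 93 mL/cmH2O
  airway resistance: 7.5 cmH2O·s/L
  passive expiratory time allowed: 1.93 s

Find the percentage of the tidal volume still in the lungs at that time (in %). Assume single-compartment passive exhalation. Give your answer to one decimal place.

τ = R × C = 7.5 × 93 mL/cmH2O = 7.5 × 0.093 L/cmH2O = 0.6975 s.
Passive exhalation: V(t)/V₀ = e^(−t/τ) = e^(−1.93/0.6975) = 0.06285.
Fraction remaining = 0.06285 → 6.285%.

6.3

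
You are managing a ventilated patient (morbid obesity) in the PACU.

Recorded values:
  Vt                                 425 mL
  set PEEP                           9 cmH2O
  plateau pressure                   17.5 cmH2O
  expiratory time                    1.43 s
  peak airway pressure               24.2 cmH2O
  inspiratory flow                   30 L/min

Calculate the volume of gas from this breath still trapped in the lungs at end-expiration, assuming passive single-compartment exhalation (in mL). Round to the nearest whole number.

50

Flow: 30 L/min ÷ 60 = 0.5 L/s.
R = (PIP − Pplat)/V̇ = (24.2 − 17.5) / 0.5 = 6.7/0.5 = 13.4 cmH2O·s/L.
C = Vt/(Pplat − PEEP) = 425.0 / (17.5 − 9) = 425.0/8.5 = 50.0 mL/cmH2O.
τ = R × C = 13.4 × 0.05 L/cmH2O = 0.67 s.
Fraction remaining = e^(−Te/τ) = e^(−1.43/0.67) = 0.1183.
Trapped volume = 425.0 × 0.1183 = 50.278 mL.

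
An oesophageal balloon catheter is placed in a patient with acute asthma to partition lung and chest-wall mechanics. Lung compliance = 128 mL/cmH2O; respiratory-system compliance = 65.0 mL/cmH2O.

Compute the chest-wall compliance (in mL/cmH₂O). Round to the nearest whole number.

132

1/Ccw = 1/Crs − 1/CL.
1/Ccw = 1/65.0 − 1/128 = 0.007572.
Ccw = 132.07 mL/cmH2O.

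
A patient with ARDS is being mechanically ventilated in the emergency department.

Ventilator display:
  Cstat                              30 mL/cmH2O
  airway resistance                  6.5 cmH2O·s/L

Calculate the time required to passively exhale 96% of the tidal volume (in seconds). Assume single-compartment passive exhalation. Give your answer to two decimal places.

τ = R × C = 6.5 × 30 mL/cmH2O = 6.5 × 0.030 L/cmH2O = 0.195 s.
Exhaled fraction f = 1 − e^(−t/τ) → t = −τ·ln(1 − f) = −0.195·ln(0.04) = 0.6277 s.

0.63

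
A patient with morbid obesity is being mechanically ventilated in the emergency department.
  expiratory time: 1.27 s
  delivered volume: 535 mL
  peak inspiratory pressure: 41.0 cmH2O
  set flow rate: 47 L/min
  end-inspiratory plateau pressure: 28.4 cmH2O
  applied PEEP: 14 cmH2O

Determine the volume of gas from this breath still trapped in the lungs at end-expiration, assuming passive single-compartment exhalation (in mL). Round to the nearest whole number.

64

Flow: 47 L/min ÷ 60 = 0.7833 L/s.
R = (PIP − Pplat)/V̇ = (41.0 − 28.4) / 0.7833 = 12.6/0.7833 = 16.086 cmH2O·s/L.
C = Vt/(Pplat − PEEP) = 535.0 / (28.4 − 14) = 535.0/14.4 = 37.153 mL/cmH2O.
τ = R × C = 16.086 × 0.03715 L/cmH2O = 0.5976 s.
Fraction remaining = e^(−Te/τ) = e^(−1.27/0.5976) = 0.1194.
Trapped volume = 535.0 × 0.1194 = 63.879 mL.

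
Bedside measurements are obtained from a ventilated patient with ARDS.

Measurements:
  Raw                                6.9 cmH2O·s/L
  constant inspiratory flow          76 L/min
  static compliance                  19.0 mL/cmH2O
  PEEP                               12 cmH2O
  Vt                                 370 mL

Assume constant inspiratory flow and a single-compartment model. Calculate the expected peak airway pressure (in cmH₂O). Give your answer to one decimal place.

40.2

Flow: 76 L/min ÷ 60 = 1.2667 L/s.
Equation of motion (constant flow): PIP = Vt/C + R·V̇ + PEEP.
PIP = 370/19.0 + 6.9×1.2667 + 12 = 19.474 + 8.74 + 12 = 40.214 cmH2O.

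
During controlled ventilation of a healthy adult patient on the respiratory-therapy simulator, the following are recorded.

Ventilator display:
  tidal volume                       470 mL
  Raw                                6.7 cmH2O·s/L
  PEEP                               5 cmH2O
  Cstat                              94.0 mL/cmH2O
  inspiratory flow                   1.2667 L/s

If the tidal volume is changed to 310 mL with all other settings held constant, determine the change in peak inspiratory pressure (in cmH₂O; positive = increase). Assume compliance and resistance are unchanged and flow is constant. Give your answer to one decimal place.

PIP = Vt/C + R·V̇ + PEEP (constant-flow equation of motion).
Only the elastic term changes: ΔPIP = ΔVt / C = (310 − 470) / 94.0 = -1.702 cmH2O.

-1.7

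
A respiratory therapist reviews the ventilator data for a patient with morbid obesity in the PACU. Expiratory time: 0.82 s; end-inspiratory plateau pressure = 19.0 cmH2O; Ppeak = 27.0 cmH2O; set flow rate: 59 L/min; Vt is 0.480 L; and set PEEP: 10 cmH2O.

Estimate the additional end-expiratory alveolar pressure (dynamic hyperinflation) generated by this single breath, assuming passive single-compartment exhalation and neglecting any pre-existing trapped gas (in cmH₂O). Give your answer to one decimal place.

Flow: 59 L/min ÷ 60 = 0.9833 L/s.
R = (PIP − Pplat)/V̇ = (27.0 − 19.0) / 0.9833 = 8.0/0.9833 = 8.136 cmH2O·s/L.
C = Vt/(Pplat − PEEP) = 480.0 / (19.0 − 10) = 480.0/9.0 = 53.333 mL/cmH2O.
τ = R × C = 8.136 × 0.05333 L/cmH2O = 0.4339 s.
Fraction remaining = e^(−Te/τ) = e^(−0.82/0.4339) = 0.1511; trapped volume = 480.0 × 0.1511 = 72.528 mL.
Additional alveolar pressure from trapping ≈ V_trapped / C = 72.528 / 53.333 = 1.36 cmH2O.

1.4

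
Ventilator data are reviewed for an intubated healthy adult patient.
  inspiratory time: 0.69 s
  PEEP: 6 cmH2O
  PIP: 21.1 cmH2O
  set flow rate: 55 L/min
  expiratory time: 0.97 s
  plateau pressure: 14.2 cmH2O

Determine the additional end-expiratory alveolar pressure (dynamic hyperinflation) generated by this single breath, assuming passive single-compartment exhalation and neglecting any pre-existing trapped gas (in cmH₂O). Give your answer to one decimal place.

1.5

Flow: 55 L/min ÷ 60 = 0.9167 L/s.
Vt = flow × Ti = 0.9167 L/s × 0.69 s × 1000 mL/L = 632.52 mL.
R = (PIP − Pplat)/V̇ = (21.1 − 14.2) / 0.9167 = 6.9/0.9167 = 7.527 cmH2O·s/L.
C = Vt/(Pplat − PEEP) = 632.52 / (14.2 − 6) = 632.52/8.2 = 77.137 mL/cmH2O.
τ = R × C = 7.527 × 0.07714 L/cmH2O = 0.5806 s.
Fraction remaining = e^(−Te/τ) = e^(−0.97/0.5806) = 0.1881; trapped volume = 632.52 × 0.1881 = 118.98 mL.
Additional alveolar pressure from trapping ≈ V_trapped / C = 118.98 / 77.137 = 1.542 cmH2O.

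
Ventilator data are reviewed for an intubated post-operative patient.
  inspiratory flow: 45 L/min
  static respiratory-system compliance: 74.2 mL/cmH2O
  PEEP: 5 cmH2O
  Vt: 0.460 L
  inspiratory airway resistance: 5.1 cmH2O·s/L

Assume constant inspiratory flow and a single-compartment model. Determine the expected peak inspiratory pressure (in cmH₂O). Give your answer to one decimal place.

15.0

Flow: 45 L/min ÷ 60 = 0.75 L/s.
Equation of motion (constant flow): PIP = Vt/C + R·V̇ + PEEP.
PIP = 460/74.2 + 5.1×0.75 + 5 = 6.199 + 3.825 + 5 = 15.024 cmH2O.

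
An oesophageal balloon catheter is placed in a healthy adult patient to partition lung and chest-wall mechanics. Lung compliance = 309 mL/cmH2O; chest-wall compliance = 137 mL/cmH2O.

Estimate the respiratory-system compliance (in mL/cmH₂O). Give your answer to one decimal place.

94.9

Lung and chest wall are elastances in series: 1/Crs = 1/CL + 1/Ccw.
1/Crs = 1/309 + 1/137 = 0.01054.
Crs = 94.877 mL/cmH2O.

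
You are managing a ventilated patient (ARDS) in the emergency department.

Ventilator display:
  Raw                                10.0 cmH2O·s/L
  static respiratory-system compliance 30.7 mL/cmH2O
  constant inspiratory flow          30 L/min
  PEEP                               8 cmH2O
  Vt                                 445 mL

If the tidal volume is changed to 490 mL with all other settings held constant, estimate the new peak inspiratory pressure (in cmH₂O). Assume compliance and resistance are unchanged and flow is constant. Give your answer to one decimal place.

29.0

Flow: 30 L/min ÷ 60 = 0.5 L/s.
PIP = Vt/C + R·V̇ + PEEP (constant-flow equation of motion).
Only the elastic term changes: ΔPIP = ΔVt / C = (490 − 445) / 30.7 = 1.466 cmH2O.
Original PIP = 445/30.7 + 10.0×0.5 + 8 = 27.495 cmH2O; new PIP = 27.495 + (1.466) = 28.961 cmH2O.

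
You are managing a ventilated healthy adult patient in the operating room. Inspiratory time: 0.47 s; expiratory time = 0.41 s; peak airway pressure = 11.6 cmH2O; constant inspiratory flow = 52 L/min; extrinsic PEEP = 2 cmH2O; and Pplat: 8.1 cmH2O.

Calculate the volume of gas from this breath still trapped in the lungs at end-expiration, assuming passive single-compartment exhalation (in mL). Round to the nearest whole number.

Flow: 52 L/min ÷ 60 = 0.8667 L/s.
Vt = flow × Ti = 0.8667 L/s × 0.47 s × 1000 mL/L = 407.35 mL.
R = (PIP − Pplat)/V̇ = (11.6 − 8.1) / 0.8667 = 3.5/0.8667 = 4.038 cmH2O·s/L.
C = Vt/(Pplat − PEEP) = 407.35 / (8.1 − 2) = 407.35/6.1 = 66.779 mL/cmH2O.
τ = R × C = 4.038 × 0.06678 L/cmH2O = 0.2697 s.
Fraction remaining = e^(−Te/τ) = e^(−0.41/0.2697) = 0.2187.
Trapped volume = 407.35 × 0.2187 = 89.087 mL.

89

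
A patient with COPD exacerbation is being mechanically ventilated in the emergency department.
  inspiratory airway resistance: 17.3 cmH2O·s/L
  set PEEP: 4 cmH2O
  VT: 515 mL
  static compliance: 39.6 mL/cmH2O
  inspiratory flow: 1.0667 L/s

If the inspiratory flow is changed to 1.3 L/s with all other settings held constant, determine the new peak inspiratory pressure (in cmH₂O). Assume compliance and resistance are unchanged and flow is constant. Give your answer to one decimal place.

39.5

PIP = Vt/C + R·V̇ + PEEP (constant-flow equation of motion).
Only the resistive term changes: ΔPIP = R × ΔV̇ = 17.3 × (1.3 − 1.0667) = 17.3 × 0.2333 = 4.036 cmH2O.
Original PIP = 515/39.6 + 17.3×1.0667 + 4 = 35.459 cmH2O; new PIP = 35.459 + (4.036) = 39.495 cmH2O.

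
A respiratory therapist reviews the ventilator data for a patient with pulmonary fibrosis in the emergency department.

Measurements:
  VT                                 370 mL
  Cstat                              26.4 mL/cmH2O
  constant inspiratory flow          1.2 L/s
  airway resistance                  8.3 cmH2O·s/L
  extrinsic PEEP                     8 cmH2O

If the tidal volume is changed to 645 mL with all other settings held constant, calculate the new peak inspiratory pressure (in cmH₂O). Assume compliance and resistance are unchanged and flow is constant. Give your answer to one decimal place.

42.4

PIP = Vt/C + R·V̇ + PEEP (constant-flow equation of motion).
Only the elastic term changes: ΔPIP = ΔVt / C = (645 − 370) / 26.4 = 10.417 cmH2O.
Original PIP = 370/26.4 + 8.3×1.2 + 8 = 31.975 cmH2O; new PIP = 31.975 + (10.417) = 42.392 cmH2O.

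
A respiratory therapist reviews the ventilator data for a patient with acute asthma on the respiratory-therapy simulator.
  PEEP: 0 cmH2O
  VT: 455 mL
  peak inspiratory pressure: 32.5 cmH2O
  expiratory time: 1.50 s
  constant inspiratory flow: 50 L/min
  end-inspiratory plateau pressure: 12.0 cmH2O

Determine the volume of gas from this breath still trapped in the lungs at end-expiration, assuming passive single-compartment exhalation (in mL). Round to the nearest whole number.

Flow: 50 L/min ÷ 60 = 0.8333 L/s.
R = (PIP − Pplat)/V̇ = (32.5 − 12.0) / 0.8333 = 20.5/0.8333 = 24.601 cmH2O·s/L.
C = Vt/(Pplat − PEEP) = 455.0 / (12.0 − 0) = 455.0/12.0 = 37.917 mL/cmH2O.
τ = R × C = 24.601 × 0.03792 L/cmH2O = 0.9329 s.
Fraction remaining = e^(−Te/τ) = e^(−1.50/0.9329) = 0.2003.
Trapped volume = 455.0 × 0.2003 = 91.137 mL.

91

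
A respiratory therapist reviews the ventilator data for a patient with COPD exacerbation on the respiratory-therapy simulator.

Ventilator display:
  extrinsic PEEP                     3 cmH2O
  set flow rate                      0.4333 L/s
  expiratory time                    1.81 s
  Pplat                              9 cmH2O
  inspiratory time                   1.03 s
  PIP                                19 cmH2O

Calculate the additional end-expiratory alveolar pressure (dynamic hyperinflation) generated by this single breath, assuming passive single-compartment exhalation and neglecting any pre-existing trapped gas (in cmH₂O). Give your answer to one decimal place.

Vt = flow × Ti = 0.4333 L/s × 1.03 s × 1000 mL/L = 446.3 mL.
R = (PIP − Pplat)/V̇ = (19 − 9) / 0.4333 = 10.0/0.4333 = 23.079 cmH2O·s/L.
C = Vt/(Pplat − PEEP) = 446.3 / (9 − 3) = 446.3/6.0 = 74.383 mL/cmH2O.
τ = R × C = 23.079 × 0.07438 L/cmH2O = 1.717 s.
Fraction remaining = e^(−Te/τ) = e^(−1.81/1.717) = 0.3485; trapped volume = 446.3 × 0.3485 = 155.54 mL.
Additional alveolar pressure from trapping ≈ V_trapped / C = 155.54 / 74.383 = 2.091 cmH2O.

2.1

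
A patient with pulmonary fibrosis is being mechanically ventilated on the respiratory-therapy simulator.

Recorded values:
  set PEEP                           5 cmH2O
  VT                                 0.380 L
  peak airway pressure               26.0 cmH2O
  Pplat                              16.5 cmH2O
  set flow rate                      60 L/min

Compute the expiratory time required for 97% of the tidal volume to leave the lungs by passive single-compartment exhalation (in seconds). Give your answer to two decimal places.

Flow: 60 L/min ÷ 60 = 1 L/s.
R = (PIP − Pplat)/V̇ = (26.0 − 16.5) / 1 = 9.5/1 = 9.5 cmH2O·s/L.
C = Vt/(Pplat − PEEP) = 380.0 / (16.5 − 5) = 380.0/11.5 = 33.043 mL/cmH2O.
τ = R × C = 9.5 × 0.03304 L/cmH2O = 0.3139 s.
t = −τ·ln(1 − 0.97) = −0.3139·ln(0.03) = 1.101 s.

1.10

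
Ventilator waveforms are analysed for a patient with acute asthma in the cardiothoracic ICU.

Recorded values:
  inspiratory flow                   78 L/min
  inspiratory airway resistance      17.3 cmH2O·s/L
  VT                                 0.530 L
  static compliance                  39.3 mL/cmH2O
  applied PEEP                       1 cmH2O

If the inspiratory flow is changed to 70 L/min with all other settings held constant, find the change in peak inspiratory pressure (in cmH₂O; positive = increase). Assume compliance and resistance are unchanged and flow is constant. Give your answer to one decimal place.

Flow: 78 L/min ÷ 60 = 1.3 L/s.
New flow: 70 L/min ÷ 60 = 1.1667 L/s.
PIP = Vt/C + R·V̇ + PEEP (constant-flow equation of motion).
Only the resistive term changes: ΔPIP = R × ΔV̇ = 17.3 × (1.1667 − 1.3) = 17.3 × -0.1333 = -2.306 cmH2O.

-2.3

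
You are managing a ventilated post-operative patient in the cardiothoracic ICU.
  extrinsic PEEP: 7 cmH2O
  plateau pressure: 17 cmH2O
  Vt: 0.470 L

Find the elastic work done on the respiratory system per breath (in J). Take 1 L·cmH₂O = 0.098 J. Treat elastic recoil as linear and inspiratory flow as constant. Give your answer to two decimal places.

0.23

Elastic work ≈ ½ × (Pplat − PEEP) × Vt = 0.5 × (17 − 7) × 0.470 L = 0.5 × 10.0 × 0.470 = 2.35 L·cmH2O.
× 0.098 J/(L·cmH2O) → 0.2303 J.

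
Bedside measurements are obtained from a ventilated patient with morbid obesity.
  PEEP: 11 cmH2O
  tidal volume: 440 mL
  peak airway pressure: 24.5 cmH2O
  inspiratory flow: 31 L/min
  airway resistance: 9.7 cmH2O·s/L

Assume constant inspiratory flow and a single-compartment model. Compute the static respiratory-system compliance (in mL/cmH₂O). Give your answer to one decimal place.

Flow: 31 L/min ÷ 60 = 0.5167 L/s.
Equation of motion (constant flow): PIP = Vt/C + R·V̇ + PEEP.
Vt/C = PIP − R·V̇ − PEEP = 24.5 − 9.7×0.5167 − 11 = 24.5 − 5.012 − 11 = 8.488 cmH2O.
C = Vt / 8.488 = 440 / 8.488 = 51.838 mL/cmH2O.

51.8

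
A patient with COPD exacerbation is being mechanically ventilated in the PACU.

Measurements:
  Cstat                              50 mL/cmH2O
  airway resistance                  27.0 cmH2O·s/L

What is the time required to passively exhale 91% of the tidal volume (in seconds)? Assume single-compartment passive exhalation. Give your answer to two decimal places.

3.25

τ = R × C = 27.0 × 50 mL/cmH2O = 27.0 × 0.050 L/cmH2O = 1.35 s.
Exhaled fraction f = 1 − e^(−t/τ) → t = −τ·ln(1 − f) = −1.35·ln(0.09) = 3.251 s.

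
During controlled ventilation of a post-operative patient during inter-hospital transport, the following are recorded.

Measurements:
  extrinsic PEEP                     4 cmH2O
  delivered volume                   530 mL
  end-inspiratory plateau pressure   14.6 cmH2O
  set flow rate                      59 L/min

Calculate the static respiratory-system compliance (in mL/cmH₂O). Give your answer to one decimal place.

Cstat = Vt / (Pplat − PEEP) = 530 / (14.6 − 4) = 530 / 10.6 = 50.0 mL/cmH2O.

50.0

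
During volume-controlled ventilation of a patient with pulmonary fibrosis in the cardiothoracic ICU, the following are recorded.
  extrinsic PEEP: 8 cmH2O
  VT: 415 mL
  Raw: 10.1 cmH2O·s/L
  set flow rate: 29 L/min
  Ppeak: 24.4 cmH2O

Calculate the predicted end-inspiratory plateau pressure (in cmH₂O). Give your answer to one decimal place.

19.5

Flow: 29 L/min ÷ 60 = 0.4833 L/s.
Pplat = PIP − Raw × flow = 24.4 − 10.1 × 0.4833 = 24.4 − 4.881 = 19.519 cmH2O.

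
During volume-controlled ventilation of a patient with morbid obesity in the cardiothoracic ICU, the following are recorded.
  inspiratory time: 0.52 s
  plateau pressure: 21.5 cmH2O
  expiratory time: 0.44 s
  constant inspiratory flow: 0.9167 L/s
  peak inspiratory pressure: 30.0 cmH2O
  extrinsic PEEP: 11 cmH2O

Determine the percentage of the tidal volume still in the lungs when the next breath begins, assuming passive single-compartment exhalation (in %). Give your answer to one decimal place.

35.2

Vt = flow × Ti = 0.9167 L/s × 0.52 s × 1000 mL/L = 476.68 mL.
R = (PIP − Pplat)/V̇ = (30.0 − 21.5) / 0.9167 = 8.5/0.9167 = 9.272 cmH2O·s/L.
C = Vt/(Pplat − PEEP) = 476.68 / (21.5 − 11) = 476.68/10.5 = 45.398 mL/cmH2O.
τ = R × C = 9.272 × 0.0454 L/cmH2O = 0.4209 s.
Fraction remaining at end-expiration = e^(−Te/τ) = e^(−0.44/0.4209) = 0.3516 → 35.16%.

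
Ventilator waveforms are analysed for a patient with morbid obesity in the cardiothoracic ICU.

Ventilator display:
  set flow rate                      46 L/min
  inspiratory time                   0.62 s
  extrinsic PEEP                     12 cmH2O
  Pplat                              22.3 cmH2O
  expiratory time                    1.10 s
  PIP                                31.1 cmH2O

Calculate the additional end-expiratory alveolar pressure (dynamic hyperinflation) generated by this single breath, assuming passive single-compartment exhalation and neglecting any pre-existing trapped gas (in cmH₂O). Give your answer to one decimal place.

1.3

Flow: 46 L/min ÷ 60 = 0.7667 L/s.
Vt = flow × Ti = 0.7667 L/s × 0.62 s × 1000 mL/L = 475.35 mL.
R = (PIP − Pplat)/V̇ = (31.1 − 22.3) / 0.7667 = 8.8/0.7667 = 11.478 cmH2O·s/L.
C = Vt/(Pplat − PEEP) = 475.35 / (22.3 − 12) = 475.35/10.3 = 46.15 mL/cmH2O.
τ = R × C = 11.478 × 0.04615 L/cmH2O = 0.5297 s.
Fraction remaining = e^(−Te/τ) = e^(−1.10/0.5297) = 0.1253; trapped volume = 475.35 × 0.1253 = 59.561 mL.
Additional alveolar pressure from trapping ≈ V_trapped / C = 59.561 / 46.15 = 1.291 cmH2O.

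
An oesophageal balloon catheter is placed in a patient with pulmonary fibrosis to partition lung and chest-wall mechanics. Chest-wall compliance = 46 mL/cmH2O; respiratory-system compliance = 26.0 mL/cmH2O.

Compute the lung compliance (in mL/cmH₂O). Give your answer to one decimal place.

59.8

1/CL = 1/Crs − 1/Ccw.
1/CL = 1/26.0 − 1/46 = 0.01672.
CL = 59.809 mL/cmH2O.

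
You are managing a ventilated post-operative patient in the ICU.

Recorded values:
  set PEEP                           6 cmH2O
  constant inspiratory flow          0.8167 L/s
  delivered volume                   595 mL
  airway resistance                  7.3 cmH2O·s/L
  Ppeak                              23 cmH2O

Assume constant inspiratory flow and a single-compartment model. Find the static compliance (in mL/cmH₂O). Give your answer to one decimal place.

Equation of motion (constant flow): PIP = Vt/C + R·V̇ + PEEP.
Vt/C = PIP − R·V̇ − PEEP = 23 − 7.3×0.8167 − 6 = 23 − 5.962 − 6 = 11.038 cmH2O.
C = Vt / 11.038 = 595 / 11.038 = 53.905 mL/cmH2O.

53.9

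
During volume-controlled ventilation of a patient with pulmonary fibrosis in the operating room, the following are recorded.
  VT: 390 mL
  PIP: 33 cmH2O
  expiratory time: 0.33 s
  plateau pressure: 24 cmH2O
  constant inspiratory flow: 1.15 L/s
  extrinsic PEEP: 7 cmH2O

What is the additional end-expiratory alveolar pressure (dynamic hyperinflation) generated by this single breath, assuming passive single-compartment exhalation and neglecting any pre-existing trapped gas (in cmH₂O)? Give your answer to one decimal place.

R = (PIP − Pplat)/V̇ = (33 − 24) / 1.15 = 9.0/1.15 = 7.826 cmH2O·s/L.
C = Vt/(Pplat − PEEP) = 390.0 / (24 − 7) = 390.0/17.0 = 22.941 mL/cmH2O.
τ = R × C = 7.826 × 0.02294 L/cmH2O = 0.1795 s.
Fraction remaining = e^(−Te/τ) = e^(−0.33/0.1795) = 0.1591; trapped volume = 390.0 × 0.1591 = 62.049 mL.
Additional alveolar pressure from trapping ≈ V_trapped / C = 62.049 / 22.941 = 2.705 cmH2O.

2.7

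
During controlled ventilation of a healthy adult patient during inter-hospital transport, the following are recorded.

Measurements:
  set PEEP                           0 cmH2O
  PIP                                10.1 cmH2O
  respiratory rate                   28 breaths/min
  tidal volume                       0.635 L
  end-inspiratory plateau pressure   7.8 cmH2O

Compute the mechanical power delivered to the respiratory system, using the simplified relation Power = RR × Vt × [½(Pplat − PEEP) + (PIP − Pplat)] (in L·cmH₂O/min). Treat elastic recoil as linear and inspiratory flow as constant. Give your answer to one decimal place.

110.2

Per-breath work = Vt × [½(Pplat−PEEP) + (PIP−Pplat)] = 0.635 × [0.5×7.8 + 2.3] = 0.635 × 6.2 = 3.937 L·cmH2O.
Power = 28 × 3.937 = 110.24 L·cmH2O/min.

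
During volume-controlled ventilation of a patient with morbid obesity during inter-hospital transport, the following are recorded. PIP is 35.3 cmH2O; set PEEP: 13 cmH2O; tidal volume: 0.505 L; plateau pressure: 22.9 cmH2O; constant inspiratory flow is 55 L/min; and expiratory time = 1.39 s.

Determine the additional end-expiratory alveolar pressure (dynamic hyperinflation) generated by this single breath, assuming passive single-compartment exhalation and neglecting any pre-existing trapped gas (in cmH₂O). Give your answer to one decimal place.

Flow: 55 L/min ÷ 60 = 0.9167 L/s.
R = (PIP − Pplat)/V̇ = (35.3 − 22.9) / 0.9167 = 12.4/0.9167 = 13.527 cmH2O·s/L.
C = Vt/(Pplat − PEEP) = 505.0 / (22.9 − 13) = 505.0/9.9 = 51.01 mL/cmH2O.
τ = R × C = 13.527 × 0.05101 L/cmH2O = 0.69 s.
Fraction remaining = e^(−Te/τ) = e^(−1.39/0.69) = 0.1334; trapped volume = 505.0 × 0.1334 = 67.367 mL.
Additional alveolar pressure from trapping ≈ V_trapped / C = 67.367 / 51.01 = 1.321 cmH2O.

1.3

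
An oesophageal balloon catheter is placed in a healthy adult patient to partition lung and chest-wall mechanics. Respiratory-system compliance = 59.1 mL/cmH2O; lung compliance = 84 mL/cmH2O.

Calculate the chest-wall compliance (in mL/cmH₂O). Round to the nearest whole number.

1/Ccw = 1/Crs − 1/CL.
1/Ccw = 1/59.1 − 1/84 = 0.005016.
Ccw = 199.36 mL/cmH2O.

199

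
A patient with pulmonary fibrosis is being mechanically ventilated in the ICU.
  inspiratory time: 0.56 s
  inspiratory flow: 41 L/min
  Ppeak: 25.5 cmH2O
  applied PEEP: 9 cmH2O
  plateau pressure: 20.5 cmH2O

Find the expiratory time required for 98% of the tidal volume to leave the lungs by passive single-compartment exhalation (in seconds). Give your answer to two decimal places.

Flow: 41 L/min ÷ 60 = 0.6833 L/s.
Vt = flow × Ti = 0.6833 L/s × 0.56 s × 1000 mL/L = 382.65 mL.
R = (PIP − Pplat)/V̇ = (25.5 − 20.5) / 0.6833 = 5.0/0.6833 = 7.317 cmH2O·s/L.
C = Vt/(Pplat − PEEP) = 382.65 / (20.5 − 9) = 382.65/11.5 = 33.274 mL/cmH2O.
τ = R × C = 7.317 × 0.03327 L/cmH2O = 0.2434 s.
t = −τ·ln(1 − 0.98) = −0.2434·ln(0.02) = 0.9522 s.

0.95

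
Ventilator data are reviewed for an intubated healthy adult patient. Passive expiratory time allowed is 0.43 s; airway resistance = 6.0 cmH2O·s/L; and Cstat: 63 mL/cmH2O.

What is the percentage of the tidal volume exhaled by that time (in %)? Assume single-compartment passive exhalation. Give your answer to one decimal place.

67.9

τ = R × C = 6.0 × 63 mL/cmH2O = 6.0 × 0.063 L/cmH2O = 0.378 s.
Passive exhalation: V(t)/V₀ = e^(−t/τ) = e^(−0.43/0.378) = 0.3206.
Fraction exhaled = 1 − 0.3206 = 0.6794 → 67.94%.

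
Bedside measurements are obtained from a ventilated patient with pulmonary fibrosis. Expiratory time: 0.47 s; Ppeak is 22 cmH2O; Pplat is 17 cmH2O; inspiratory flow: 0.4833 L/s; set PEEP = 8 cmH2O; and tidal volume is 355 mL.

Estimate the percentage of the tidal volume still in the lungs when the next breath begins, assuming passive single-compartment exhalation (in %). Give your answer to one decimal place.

R = (PIP − Pplat)/V̇ = (22 − 17) / 0.4833 = 5.0/0.4833 = 10.346 cmH2O·s/L.
C = Vt/(Pplat − PEEP) = 355.0 / (17 − 8) = 355.0/9.0 = 39.444 mL/cmH2O.
τ = R × C = 10.346 × 0.03944 L/cmH2O = 0.408 s.
Fraction remaining at end-expiration = e^(−Te/τ) = e^(−0.47/0.408) = 0.316 → 31.6%.

31.6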